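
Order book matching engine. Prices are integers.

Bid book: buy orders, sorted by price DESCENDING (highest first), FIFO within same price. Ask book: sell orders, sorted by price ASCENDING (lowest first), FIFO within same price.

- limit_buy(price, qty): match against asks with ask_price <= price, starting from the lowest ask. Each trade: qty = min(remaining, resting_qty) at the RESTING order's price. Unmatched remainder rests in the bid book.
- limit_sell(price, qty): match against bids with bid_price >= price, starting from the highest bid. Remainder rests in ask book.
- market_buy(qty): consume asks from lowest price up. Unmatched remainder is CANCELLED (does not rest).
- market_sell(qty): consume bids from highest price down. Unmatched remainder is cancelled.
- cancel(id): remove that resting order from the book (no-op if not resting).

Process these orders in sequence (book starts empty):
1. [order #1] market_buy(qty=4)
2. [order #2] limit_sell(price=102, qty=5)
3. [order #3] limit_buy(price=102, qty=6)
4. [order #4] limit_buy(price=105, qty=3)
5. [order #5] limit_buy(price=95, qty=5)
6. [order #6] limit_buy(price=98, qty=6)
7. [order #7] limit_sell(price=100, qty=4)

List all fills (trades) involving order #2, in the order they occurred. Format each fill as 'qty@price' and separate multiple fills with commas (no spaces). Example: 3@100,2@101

After op 1 [order #1] market_buy(qty=4): fills=none; bids=[-] asks=[-]
After op 2 [order #2] limit_sell(price=102, qty=5): fills=none; bids=[-] asks=[#2:5@102]
After op 3 [order #3] limit_buy(price=102, qty=6): fills=#3x#2:5@102; bids=[#3:1@102] asks=[-]
After op 4 [order #4] limit_buy(price=105, qty=3): fills=none; bids=[#4:3@105 #3:1@102] asks=[-]
After op 5 [order #5] limit_buy(price=95, qty=5): fills=none; bids=[#4:3@105 #3:1@102 #5:5@95] asks=[-]
After op 6 [order #6] limit_buy(price=98, qty=6): fills=none; bids=[#4:3@105 #3:1@102 #6:6@98 #5:5@95] asks=[-]
After op 7 [order #7] limit_sell(price=100, qty=4): fills=#4x#7:3@105 #3x#7:1@102; bids=[#6:6@98 #5:5@95] asks=[-]

Answer: 5@102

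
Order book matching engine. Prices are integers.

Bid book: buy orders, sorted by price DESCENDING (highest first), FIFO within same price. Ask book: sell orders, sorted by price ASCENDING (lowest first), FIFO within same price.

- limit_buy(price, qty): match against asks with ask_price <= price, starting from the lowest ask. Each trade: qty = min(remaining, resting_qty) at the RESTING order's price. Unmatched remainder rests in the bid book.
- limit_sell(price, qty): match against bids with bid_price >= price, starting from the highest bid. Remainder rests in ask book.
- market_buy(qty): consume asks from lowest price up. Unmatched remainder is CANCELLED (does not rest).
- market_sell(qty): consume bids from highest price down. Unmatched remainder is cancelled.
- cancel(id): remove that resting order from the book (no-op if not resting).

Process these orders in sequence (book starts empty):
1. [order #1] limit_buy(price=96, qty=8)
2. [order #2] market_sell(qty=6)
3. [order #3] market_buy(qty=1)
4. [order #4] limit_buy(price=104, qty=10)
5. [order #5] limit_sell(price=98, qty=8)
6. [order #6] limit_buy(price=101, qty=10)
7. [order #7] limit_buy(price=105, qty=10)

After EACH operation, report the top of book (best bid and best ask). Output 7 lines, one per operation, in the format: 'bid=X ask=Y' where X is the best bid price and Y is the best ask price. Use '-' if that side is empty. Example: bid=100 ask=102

After op 1 [order #1] limit_buy(price=96, qty=8): fills=none; bids=[#1:8@96] asks=[-]
After op 2 [order #2] market_sell(qty=6): fills=#1x#2:6@96; bids=[#1:2@96] asks=[-]
After op 3 [order #3] market_buy(qty=1): fills=none; bids=[#1:2@96] asks=[-]
After op 4 [order #4] limit_buy(price=104, qty=10): fills=none; bids=[#4:10@104 #1:2@96] asks=[-]
After op 5 [order #5] limit_sell(price=98, qty=8): fills=#4x#5:8@104; bids=[#4:2@104 #1:2@96] asks=[-]
After op 6 [order #6] limit_buy(price=101, qty=10): fills=none; bids=[#4:2@104 #6:10@101 #1:2@96] asks=[-]
After op 7 [order #7] limit_buy(price=105, qty=10): fills=none; bids=[#7:10@105 #4:2@104 #6:10@101 #1:2@96] asks=[-]

Answer: bid=96 ask=-
bid=96 ask=-
bid=96 ask=-
bid=104 ask=-
bid=104 ask=-
bid=104 ask=-
bid=105 ask=-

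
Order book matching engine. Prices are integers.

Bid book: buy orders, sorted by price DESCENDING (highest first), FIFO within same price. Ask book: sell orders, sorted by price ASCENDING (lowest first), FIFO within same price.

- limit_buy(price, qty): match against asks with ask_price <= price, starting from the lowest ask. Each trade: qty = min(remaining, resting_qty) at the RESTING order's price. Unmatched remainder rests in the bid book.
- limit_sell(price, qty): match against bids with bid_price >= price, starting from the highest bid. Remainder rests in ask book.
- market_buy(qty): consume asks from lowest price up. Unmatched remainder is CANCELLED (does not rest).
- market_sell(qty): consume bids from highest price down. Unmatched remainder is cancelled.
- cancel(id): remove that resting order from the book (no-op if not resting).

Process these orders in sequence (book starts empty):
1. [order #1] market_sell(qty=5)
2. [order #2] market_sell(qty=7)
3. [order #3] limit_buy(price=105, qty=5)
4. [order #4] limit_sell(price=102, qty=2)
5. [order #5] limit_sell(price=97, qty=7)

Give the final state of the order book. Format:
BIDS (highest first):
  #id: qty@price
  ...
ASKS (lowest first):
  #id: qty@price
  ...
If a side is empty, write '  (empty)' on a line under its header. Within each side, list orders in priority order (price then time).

Answer: BIDS (highest first):
  (empty)
ASKS (lowest first):
  #5: 4@97

Derivation:
After op 1 [order #1] market_sell(qty=5): fills=none; bids=[-] asks=[-]
After op 2 [order #2] market_sell(qty=7): fills=none; bids=[-] asks=[-]
After op 3 [order #3] limit_buy(price=105, qty=5): fills=none; bids=[#3:5@105] asks=[-]
After op 4 [order #4] limit_sell(price=102, qty=2): fills=#3x#4:2@105; bids=[#3:3@105] asks=[-]
After op 5 [order #5] limit_sell(price=97, qty=7): fills=#3x#5:3@105; bids=[-] asks=[#5:4@97]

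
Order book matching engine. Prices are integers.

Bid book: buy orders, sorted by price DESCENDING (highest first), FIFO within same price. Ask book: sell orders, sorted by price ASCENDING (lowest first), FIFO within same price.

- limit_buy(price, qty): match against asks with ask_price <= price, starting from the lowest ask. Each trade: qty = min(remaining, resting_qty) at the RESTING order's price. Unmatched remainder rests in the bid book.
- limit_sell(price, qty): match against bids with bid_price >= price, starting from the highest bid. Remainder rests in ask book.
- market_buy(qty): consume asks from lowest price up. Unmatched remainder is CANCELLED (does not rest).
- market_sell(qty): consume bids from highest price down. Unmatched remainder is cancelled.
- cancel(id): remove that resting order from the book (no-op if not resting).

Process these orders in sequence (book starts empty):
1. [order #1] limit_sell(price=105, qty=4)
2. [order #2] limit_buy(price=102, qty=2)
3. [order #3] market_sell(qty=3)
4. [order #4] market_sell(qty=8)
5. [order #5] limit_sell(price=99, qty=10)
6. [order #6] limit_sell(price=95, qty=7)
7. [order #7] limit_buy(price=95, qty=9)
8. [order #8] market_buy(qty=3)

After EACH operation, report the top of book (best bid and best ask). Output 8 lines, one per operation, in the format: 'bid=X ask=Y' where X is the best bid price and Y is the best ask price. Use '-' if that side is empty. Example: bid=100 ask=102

Answer: bid=- ask=105
bid=102 ask=105
bid=- ask=105
bid=- ask=105
bid=- ask=99
bid=- ask=95
bid=95 ask=99
bid=95 ask=99

Derivation:
After op 1 [order #1] limit_sell(price=105, qty=4): fills=none; bids=[-] asks=[#1:4@105]
After op 2 [order #2] limit_buy(price=102, qty=2): fills=none; bids=[#2:2@102] asks=[#1:4@105]
After op 3 [order #3] market_sell(qty=3): fills=#2x#3:2@102; bids=[-] asks=[#1:4@105]
After op 4 [order #4] market_sell(qty=8): fills=none; bids=[-] asks=[#1:4@105]
After op 5 [order #5] limit_sell(price=99, qty=10): fills=none; bids=[-] asks=[#5:10@99 #1:4@105]
After op 6 [order #6] limit_sell(price=95, qty=7): fills=none; bids=[-] asks=[#6:7@95 #5:10@99 #1:4@105]
After op 7 [order #7] limit_buy(price=95, qty=9): fills=#7x#6:7@95; bids=[#7:2@95] asks=[#5:10@99 #1:4@105]
After op 8 [order #8] market_buy(qty=3): fills=#8x#5:3@99; bids=[#7:2@95] asks=[#5:7@99 #1:4@105]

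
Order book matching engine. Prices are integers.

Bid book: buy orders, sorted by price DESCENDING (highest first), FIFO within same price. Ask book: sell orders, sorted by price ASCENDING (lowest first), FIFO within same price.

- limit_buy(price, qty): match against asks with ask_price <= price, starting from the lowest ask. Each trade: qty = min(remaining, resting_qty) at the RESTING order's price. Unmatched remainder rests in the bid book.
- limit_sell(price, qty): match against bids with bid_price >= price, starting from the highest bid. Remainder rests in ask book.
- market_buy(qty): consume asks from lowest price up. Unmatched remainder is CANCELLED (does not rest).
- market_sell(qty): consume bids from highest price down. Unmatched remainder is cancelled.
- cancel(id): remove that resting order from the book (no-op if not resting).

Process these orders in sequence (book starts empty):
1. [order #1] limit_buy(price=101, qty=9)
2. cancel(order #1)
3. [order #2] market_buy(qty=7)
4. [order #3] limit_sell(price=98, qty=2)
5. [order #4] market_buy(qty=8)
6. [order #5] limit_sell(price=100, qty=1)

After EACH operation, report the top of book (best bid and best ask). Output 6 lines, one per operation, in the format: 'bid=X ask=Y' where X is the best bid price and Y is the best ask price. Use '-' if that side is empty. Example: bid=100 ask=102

Answer: bid=101 ask=-
bid=- ask=-
bid=- ask=-
bid=- ask=98
bid=- ask=-
bid=- ask=100

Derivation:
After op 1 [order #1] limit_buy(price=101, qty=9): fills=none; bids=[#1:9@101] asks=[-]
After op 2 cancel(order #1): fills=none; bids=[-] asks=[-]
After op 3 [order #2] market_buy(qty=7): fills=none; bids=[-] asks=[-]
After op 4 [order #3] limit_sell(price=98, qty=2): fills=none; bids=[-] asks=[#3:2@98]
After op 5 [order #4] market_buy(qty=8): fills=#4x#3:2@98; bids=[-] asks=[-]
After op 6 [order #5] limit_sell(price=100, qty=1): fills=none; bids=[-] asks=[#5:1@100]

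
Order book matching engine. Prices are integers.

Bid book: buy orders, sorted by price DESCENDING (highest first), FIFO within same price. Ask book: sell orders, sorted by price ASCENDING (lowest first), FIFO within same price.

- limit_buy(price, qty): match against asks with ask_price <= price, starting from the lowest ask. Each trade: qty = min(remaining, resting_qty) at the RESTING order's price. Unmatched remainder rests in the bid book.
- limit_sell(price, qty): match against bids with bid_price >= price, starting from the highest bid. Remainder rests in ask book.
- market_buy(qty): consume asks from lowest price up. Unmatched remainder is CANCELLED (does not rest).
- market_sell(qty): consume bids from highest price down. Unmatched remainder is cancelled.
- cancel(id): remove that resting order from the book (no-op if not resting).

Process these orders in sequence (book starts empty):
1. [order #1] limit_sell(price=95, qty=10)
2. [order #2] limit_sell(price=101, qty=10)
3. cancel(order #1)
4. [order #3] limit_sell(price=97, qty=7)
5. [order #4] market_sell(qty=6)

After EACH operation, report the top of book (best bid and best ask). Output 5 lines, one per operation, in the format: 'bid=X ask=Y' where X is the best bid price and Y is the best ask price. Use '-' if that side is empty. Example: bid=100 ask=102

After op 1 [order #1] limit_sell(price=95, qty=10): fills=none; bids=[-] asks=[#1:10@95]
After op 2 [order #2] limit_sell(price=101, qty=10): fills=none; bids=[-] asks=[#1:10@95 #2:10@101]
After op 3 cancel(order #1): fills=none; bids=[-] asks=[#2:10@101]
After op 4 [order #3] limit_sell(price=97, qty=7): fills=none; bids=[-] asks=[#3:7@97 #2:10@101]
After op 5 [order #4] market_sell(qty=6): fills=none; bids=[-] asks=[#3:7@97 #2:10@101]

Answer: bid=- ask=95
bid=- ask=95
bid=- ask=101
bid=- ask=97
bid=- ask=97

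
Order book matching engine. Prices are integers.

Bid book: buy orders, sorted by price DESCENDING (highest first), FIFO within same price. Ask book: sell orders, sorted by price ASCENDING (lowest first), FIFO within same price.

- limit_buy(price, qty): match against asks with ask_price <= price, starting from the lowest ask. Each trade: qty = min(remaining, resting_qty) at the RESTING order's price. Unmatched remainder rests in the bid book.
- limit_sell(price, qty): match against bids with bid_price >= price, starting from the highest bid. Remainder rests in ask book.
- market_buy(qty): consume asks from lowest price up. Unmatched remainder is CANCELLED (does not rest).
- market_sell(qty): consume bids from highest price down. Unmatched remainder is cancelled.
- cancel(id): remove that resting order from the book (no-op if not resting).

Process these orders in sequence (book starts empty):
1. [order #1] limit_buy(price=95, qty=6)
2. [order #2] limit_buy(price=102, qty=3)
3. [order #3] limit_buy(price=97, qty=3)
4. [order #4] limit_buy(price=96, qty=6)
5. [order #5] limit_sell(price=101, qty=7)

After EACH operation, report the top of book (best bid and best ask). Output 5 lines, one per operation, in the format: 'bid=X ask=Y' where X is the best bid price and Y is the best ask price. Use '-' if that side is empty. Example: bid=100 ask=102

After op 1 [order #1] limit_buy(price=95, qty=6): fills=none; bids=[#1:6@95] asks=[-]
After op 2 [order #2] limit_buy(price=102, qty=3): fills=none; bids=[#2:3@102 #1:6@95] asks=[-]
After op 3 [order #3] limit_buy(price=97, qty=3): fills=none; bids=[#2:3@102 #3:3@97 #1:6@95] asks=[-]
After op 4 [order #4] limit_buy(price=96, qty=6): fills=none; bids=[#2:3@102 #3:3@97 #4:6@96 #1:6@95] asks=[-]
After op 5 [order #5] limit_sell(price=101, qty=7): fills=#2x#5:3@102; bids=[#3:3@97 #4:6@96 #1:6@95] asks=[#5:4@101]

Answer: bid=95 ask=-
bid=102 ask=-
bid=102 ask=-
bid=102 ask=-
bid=97 ask=101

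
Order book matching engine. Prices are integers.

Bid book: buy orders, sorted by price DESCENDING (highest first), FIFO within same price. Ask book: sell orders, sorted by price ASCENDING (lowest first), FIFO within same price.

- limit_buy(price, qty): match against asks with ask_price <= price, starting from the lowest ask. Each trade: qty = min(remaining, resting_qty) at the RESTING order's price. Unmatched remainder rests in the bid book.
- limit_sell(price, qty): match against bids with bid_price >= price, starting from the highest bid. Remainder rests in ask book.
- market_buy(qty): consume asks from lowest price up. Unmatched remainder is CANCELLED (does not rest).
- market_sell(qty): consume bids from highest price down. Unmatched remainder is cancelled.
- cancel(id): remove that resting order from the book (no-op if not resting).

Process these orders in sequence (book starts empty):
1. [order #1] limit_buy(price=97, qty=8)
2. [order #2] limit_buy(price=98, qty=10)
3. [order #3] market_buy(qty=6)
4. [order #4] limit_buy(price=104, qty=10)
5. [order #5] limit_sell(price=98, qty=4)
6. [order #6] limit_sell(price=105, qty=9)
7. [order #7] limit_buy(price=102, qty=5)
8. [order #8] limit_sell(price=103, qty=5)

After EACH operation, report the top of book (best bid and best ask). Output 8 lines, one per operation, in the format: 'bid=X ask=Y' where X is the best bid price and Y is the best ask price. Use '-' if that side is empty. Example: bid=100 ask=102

Answer: bid=97 ask=-
bid=98 ask=-
bid=98 ask=-
bid=104 ask=-
bid=104 ask=-
bid=104 ask=105
bid=104 ask=105
bid=104 ask=105

Derivation:
After op 1 [order #1] limit_buy(price=97, qty=8): fills=none; bids=[#1:8@97] asks=[-]
After op 2 [order #2] limit_buy(price=98, qty=10): fills=none; bids=[#2:10@98 #1:8@97] asks=[-]
After op 3 [order #3] market_buy(qty=6): fills=none; bids=[#2:10@98 #1:8@97] asks=[-]
After op 4 [order #4] limit_buy(price=104, qty=10): fills=none; bids=[#4:10@104 #2:10@98 #1:8@97] asks=[-]
After op 5 [order #5] limit_sell(price=98, qty=4): fills=#4x#5:4@104; bids=[#4:6@104 #2:10@98 #1:8@97] asks=[-]
After op 6 [order #6] limit_sell(price=105, qty=9): fills=none; bids=[#4:6@104 #2:10@98 #1:8@97] asks=[#6:9@105]
After op 7 [order #7] limit_buy(price=102, qty=5): fills=none; bids=[#4:6@104 #7:5@102 #2:10@98 #1:8@97] asks=[#6:9@105]
After op 8 [order #8] limit_sell(price=103, qty=5): fills=#4x#8:5@104; bids=[#4:1@104 #7:5@102 #2:10@98 #1:8@97] asks=[#6:9@105]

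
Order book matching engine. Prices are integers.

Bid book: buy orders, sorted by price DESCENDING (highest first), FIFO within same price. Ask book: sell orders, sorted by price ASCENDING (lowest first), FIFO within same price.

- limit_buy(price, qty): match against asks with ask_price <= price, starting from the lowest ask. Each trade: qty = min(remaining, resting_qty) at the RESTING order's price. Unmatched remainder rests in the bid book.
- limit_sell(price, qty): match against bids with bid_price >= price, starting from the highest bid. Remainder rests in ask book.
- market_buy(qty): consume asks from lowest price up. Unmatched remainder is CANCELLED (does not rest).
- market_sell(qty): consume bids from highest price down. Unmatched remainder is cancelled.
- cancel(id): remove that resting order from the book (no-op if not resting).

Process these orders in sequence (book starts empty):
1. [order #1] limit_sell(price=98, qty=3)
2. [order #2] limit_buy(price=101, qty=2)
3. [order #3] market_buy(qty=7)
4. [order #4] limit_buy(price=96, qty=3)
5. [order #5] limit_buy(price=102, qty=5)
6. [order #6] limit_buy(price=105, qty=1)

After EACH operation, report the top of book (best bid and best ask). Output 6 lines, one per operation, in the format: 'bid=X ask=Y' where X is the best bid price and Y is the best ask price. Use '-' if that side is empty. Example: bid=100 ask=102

After op 1 [order #1] limit_sell(price=98, qty=3): fills=none; bids=[-] asks=[#1:3@98]
After op 2 [order #2] limit_buy(price=101, qty=2): fills=#2x#1:2@98; bids=[-] asks=[#1:1@98]
After op 3 [order #3] market_buy(qty=7): fills=#3x#1:1@98; bids=[-] asks=[-]
After op 4 [order #4] limit_buy(price=96, qty=3): fills=none; bids=[#4:3@96] asks=[-]
After op 5 [order #5] limit_buy(price=102, qty=5): fills=none; bids=[#5:5@102 #4:3@96] asks=[-]
After op 6 [order #6] limit_buy(price=105, qty=1): fills=none; bids=[#6:1@105 #5:5@102 #4:3@96] asks=[-]

Answer: bid=- ask=98
bid=- ask=98
bid=- ask=-
bid=96 ask=-
bid=102 ask=-
bid=105 ask=-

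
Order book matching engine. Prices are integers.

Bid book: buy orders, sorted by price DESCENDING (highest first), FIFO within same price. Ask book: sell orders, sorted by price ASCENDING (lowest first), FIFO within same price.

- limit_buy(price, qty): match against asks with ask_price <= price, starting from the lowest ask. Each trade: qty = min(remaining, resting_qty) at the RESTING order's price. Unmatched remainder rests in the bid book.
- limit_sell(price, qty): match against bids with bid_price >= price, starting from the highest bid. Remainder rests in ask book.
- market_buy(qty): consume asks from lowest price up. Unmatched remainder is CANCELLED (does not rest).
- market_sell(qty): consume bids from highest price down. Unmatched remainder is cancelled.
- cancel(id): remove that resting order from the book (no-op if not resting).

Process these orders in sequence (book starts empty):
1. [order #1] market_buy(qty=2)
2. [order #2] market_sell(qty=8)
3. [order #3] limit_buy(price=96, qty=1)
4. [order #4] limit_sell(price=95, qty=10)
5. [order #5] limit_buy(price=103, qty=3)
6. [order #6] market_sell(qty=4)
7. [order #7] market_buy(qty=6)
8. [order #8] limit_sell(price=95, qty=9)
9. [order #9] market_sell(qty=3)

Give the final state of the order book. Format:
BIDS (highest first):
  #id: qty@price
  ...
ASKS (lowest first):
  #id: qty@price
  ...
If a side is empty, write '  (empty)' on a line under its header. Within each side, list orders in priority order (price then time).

After op 1 [order #1] market_buy(qty=2): fills=none; bids=[-] asks=[-]
After op 2 [order #2] market_sell(qty=8): fills=none; bids=[-] asks=[-]
After op 3 [order #3] limit_buy(price=96, qty=1): fills=none; bids=[#3:1@96] asks=[-]
After op 4 [order #4] limit_sell(price=95, qty=10): fills=#3x#4:1@96; bids=[-] asks=[#4:9@95]
After op 5 [order #5] limit_buy(price=103, qty=3): fills=#5x#4:3@95; bids=[-] asks=[#4:6@95]
After op 6 [order #6] market_sell(qty=4): fills=none; bids=[-] asks=[#4:6@95]
After op 7 [order #7] market_buy(qty=6): fills=#7x#4:6@95; bids=[-] asks=[-]
After op 8 [order #8] limit_sell(price=95, qty=9): fills=none; bids=[-] asks=[#8:9@95]
After op 9 [order #9] market_sell(qty=3): fills=none; bids=[-] asks=[#8:9@95]

Answer: BIDS (highest first):
  (empty)
ASKS (lowest first):
  #8: 9@95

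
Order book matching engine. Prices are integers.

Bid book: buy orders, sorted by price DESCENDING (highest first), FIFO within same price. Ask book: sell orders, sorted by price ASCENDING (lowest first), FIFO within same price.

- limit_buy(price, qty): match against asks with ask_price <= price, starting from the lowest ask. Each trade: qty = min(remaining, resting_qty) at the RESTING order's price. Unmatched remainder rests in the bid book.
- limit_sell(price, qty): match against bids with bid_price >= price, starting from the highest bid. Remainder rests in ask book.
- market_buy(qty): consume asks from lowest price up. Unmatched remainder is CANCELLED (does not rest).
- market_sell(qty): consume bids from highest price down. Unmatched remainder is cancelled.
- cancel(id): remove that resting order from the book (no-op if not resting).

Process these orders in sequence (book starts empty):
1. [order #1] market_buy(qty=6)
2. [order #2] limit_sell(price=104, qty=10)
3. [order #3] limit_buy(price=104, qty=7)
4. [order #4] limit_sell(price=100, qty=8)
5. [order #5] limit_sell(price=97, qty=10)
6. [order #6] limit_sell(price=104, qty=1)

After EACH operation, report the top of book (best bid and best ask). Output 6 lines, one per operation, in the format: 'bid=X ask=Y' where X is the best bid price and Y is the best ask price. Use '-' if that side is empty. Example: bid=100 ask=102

Answer: bid=- ask=-
bid=- ask=104
bid=- ask=104
bid=- ask=100
bid=- ask=97
bid=- ask=97

Derivation:
After op 1 [order #1] market_buy(qty=6): fills=none; bids=[-] asks=[-]
After op 2 [order #2] limit_sell(price=104, qty=10): fills=none; bids=[-] asks=[#2:10@104]
After op 3 [order #3] limit_buy(price=104, qty=7): fills=#3x#2:7@104; bids=[-] asks=[#2:3@104]
After op 4 [order #4] limit_sell(price=100, qty=8): fills=none; bids=[-] asks=[#4:8@100 #2:3@104]
After op 5 [order #5] limit_sell(price=97, qty=10): fills=none; bids=[-] asks=[#5:10@97 #4:8@100 #2:3@104]
After op 6 [order #6] limit_sell(price=104, qty=1): fills=none; bids=[-] asks=[#5:10@97 #4:8@100 #2:3@104 #6:1@104]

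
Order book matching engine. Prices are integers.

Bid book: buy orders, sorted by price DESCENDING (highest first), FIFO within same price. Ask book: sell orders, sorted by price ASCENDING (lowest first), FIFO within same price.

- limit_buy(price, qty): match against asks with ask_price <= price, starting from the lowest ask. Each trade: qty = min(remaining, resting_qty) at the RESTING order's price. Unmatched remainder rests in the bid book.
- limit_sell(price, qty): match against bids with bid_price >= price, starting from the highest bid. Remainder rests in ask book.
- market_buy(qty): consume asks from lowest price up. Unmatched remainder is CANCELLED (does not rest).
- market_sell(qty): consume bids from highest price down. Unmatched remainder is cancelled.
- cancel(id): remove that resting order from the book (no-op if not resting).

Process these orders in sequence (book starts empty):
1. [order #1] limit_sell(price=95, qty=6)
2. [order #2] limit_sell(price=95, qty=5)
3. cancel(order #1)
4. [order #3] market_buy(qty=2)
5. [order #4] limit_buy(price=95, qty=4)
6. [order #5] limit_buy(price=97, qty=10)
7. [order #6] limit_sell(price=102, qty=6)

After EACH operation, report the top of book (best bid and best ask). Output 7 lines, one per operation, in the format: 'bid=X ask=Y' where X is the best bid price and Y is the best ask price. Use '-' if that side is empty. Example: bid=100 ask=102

Answer: bid=- ask=95
bid=- ask=95
bid=- ask=95
bid=- ask=95
bid=95 ask=-
bid=97 ask=-
bid=97 ask=102

Derivation:
After op 1 [order #1] limit_sell(price=95, qty=6): fills=none; bids=[-] asks=[#1:6@95]
After op 2 [order #2] limit_sell(price=95, qty=5): fills=none; bids=[-] asks=[#1:6@95 #2:5@95]
After op 3 cancel(order #1): fills=none; bids=[-] asks=[#2:5@95]
After op 4 [order #3] market_buy(qty=2): fills=#3x#2:2@95; bids=[-] asks=[#2:3@95]
After op 5 [order #4] limit_buy(price=95, qty=4): fills=#4x#2:3@95; bids=[#4:1@95] asks=[-]
After op 6 [order #5] limit_buy(price=97, qty=10): fills=none; bids=[#5:10@97 #4:1@95] asks=[-]
After op 7 [order #6] limit_sell(price=102, qty=6): fills=none; bids=[#5:10@97 #4:1@95] asks=[#6:6@102]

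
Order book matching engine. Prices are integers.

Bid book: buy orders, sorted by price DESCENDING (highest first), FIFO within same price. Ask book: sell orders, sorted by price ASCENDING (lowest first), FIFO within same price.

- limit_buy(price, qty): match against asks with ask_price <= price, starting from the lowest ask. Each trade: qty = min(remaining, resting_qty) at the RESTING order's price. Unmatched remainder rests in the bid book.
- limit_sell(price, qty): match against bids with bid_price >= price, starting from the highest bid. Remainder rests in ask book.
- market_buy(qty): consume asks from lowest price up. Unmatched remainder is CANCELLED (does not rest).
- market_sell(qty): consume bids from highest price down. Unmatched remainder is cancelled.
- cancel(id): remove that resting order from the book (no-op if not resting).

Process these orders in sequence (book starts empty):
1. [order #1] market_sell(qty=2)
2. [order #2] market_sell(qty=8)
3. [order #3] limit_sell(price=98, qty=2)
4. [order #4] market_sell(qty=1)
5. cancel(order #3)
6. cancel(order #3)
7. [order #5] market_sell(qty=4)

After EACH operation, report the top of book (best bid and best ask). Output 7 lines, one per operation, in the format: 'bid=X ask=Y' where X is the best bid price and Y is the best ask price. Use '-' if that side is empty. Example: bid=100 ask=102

Answer: bid=- ask=-
bid=- ask=-
bid=- ask=98
bid=- ask=98
bid=- ask=-
bid=- ask=-
bid=- ask=-

Derivation:
After op 1 [order #1] market_sell(qty=2): fills=none; bids=[-] asks=[-]
After op 2 [order #2] market_sell(qty=8): fills=none; bids=[-] asks=[-]
After op 3 [order #3] limit_sell(price=98, qty=2): fills=none; bids=[-] asks=[#3:2@98]
After op 4 [order #4] market_sell(qty=1): fills=none; bids=[-] asks=[#3:2@98]
After op 5 cancel(order #3): fills=none; bids=[-] asks=[-]
After op 6 cancel(order #3): fills=none; bids=[-] asks=[-]
After op 7 [order #5] market_sell(qty=4): fills=none; bids=[-] asks=[-]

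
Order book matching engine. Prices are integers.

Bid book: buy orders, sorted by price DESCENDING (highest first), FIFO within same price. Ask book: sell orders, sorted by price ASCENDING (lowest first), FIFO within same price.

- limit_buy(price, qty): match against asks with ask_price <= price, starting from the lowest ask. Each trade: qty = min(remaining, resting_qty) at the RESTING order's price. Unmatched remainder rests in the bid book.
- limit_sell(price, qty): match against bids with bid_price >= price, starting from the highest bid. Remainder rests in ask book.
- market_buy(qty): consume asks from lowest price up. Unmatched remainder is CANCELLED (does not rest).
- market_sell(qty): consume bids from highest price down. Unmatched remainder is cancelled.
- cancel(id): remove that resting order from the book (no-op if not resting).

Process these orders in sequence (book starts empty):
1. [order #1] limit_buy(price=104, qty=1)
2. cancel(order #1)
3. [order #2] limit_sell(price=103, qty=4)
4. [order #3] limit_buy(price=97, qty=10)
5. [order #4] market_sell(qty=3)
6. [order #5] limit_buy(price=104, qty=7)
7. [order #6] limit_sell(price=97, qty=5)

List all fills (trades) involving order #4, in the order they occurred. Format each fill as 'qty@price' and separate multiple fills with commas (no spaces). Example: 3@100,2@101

After op 1 [order #1] limit_buy(price=104, qty=1): fills=none; bids=[#1:1@104] asks=[-]
After op 2 cancel(order #1): fills=none; bids=[-] asks=[-]
After op 3 [order #2] limit_sell(price=103, qty=4): fills=none; bids=[-] asks=[#2:4@103]
After op 4 [order #3] limit_buy(price=97, qty=10): fills=none; bids=[#3:10@97] asks=[#2:4@103]
After op 5 [order #4] market_sell(qty=3): fills=#3x#4:3@97; bids=[#3:7@97] asks=[#2:4@103]
After op 6 [order #5] limit_buy(price=104, qty=7): fills=#5x#2:4@103; bids=[#5:3@104 #3:7@97] asks=[-]
After op 7 [order #6] limit_sell(price=97, qty=5): fills=#5x#6:3@104 #3x#6:2@97; bids=[#3:5@97] asks=[-]

Answer: 3@97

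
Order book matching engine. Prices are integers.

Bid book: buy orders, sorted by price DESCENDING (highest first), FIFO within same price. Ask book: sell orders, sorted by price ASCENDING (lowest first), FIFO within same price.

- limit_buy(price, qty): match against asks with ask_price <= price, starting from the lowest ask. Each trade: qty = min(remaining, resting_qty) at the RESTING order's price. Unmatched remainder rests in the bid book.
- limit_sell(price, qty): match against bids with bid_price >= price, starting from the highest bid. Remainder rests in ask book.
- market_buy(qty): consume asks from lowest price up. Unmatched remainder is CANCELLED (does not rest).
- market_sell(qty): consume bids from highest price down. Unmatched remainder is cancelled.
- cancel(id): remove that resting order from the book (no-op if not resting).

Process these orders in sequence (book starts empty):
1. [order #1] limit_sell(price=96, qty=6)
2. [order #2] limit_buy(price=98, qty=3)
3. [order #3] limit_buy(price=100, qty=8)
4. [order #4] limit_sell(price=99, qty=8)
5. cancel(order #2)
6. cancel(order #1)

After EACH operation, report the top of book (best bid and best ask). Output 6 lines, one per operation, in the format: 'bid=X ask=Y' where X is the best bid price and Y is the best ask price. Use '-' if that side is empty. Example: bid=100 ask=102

After op 1 [order #1] limit_sell(price=96, qty=6): fills=none; bids=[-] asks=[#1:6@96]
After op 2 [order #2] limit_buy(price=98, qty=3): fills=#2x#1:3@96; bids=[-] asks=[#1:3@96]
After op 3 [order #3] limit_buy(price=100, qty=8): fills=#3x#1:3@96; bids=[#3:5@100] asks=[-]
After op 4 [order #4] limit_sell(price=99, qty=8): fills=#3x#4:5@100; bids=[-] asks=[#4:3@99]
After op 5 cancel(order #2): fills=none; bids=[-] asks=[#4:3@99]
After op 6 cancel(order #1): fills=none; bids=[-] asks=[#4:3@99]

Answer: bid=- ask=96
bid=- ask=96
bid=100 ask=-
bid=- ask=99
bid=- ask=99
bid=- ask=99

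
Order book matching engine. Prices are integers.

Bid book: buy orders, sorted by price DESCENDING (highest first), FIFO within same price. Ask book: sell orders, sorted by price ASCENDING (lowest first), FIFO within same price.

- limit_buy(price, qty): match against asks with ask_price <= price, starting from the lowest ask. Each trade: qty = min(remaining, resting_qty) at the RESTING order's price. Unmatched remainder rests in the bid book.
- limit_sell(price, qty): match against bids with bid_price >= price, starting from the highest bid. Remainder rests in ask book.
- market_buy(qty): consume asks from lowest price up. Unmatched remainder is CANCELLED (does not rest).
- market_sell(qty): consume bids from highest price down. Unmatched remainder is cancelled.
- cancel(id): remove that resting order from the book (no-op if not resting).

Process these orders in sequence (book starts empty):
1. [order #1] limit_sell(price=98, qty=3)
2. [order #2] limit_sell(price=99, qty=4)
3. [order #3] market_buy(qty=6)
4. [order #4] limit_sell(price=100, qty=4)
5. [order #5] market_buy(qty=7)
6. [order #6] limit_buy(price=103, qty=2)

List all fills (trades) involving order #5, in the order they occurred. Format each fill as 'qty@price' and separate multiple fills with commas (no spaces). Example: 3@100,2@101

After op 1 [order #1] limit_sell(price=98, qty=3): fills=none; bids=[-] asks=[#1:3@98]
After op 2 [order #2] limit_sell(price=99, qty=4): fills=none; bids=[-] asks=[#1:3@98 #2:4@99]
After op 3 [order #3] market_buy(qty=6): fills=#3x#1:3@98 #3x#2:3@99; bids=[-] asks=[#2:1@99]
After op 4 [order #4] limit_sell(price=100, qty=4): fills=none; bids=[-] asks=[#2:1@99 #4:4@100]
After op 5 [order #5] market_buy(qty=7): fills=#5x#2:1@99 #5x#4:4@100; bids=[-] asks=[-]
After op 6 [order #6] limit_buy(price=103, qty=2): fills=none; bids=[#6:2@103] asks=[-]

Answer: 1@99,4@100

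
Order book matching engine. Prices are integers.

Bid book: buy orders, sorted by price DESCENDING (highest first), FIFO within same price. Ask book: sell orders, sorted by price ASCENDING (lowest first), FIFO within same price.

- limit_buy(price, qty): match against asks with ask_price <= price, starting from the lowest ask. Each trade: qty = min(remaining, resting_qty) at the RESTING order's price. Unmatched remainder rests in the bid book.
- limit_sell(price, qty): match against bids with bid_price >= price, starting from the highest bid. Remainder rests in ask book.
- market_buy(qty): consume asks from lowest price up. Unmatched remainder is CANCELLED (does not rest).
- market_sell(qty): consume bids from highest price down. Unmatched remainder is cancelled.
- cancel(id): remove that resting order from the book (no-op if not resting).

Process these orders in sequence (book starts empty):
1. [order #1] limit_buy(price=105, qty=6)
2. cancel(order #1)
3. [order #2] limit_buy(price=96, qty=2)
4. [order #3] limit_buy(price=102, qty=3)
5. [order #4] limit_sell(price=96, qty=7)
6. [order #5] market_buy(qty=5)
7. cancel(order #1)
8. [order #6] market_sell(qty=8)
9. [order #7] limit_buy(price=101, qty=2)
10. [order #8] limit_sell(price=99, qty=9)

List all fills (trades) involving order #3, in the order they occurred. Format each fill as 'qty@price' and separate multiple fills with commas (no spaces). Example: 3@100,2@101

Answer: 3@102

Derivation:
After op 1 [order #1] limit_buy(price=105, qty=6): fills=none; bids=[#1:6@105] asks=[-]
After op 2 cancel(order #1): fills=none; bids=[-] asks=[-]
After op 3 [order #2] limit_buy(price=96, qty=2): fills=none; bids=[#2:2@96] asks=[-]
After op 4 [order #3] limit_buy(price=102, qty=3): fills=none; bids=[#3:3@102 #2:2@96] asks=[-]
After op 5 [order #4] limit_sell(price=96, qty=7): fills=#3x#4:3@102 #2x#4:2@96; bids=[-] asks=[#4:2@96]
After op 6 [order #5] market_buy(qty=5): fills=#5x#4:2@96; bids=[-] asks=[-]
After op 7 cancel(order #1): fills=none; bids=[-] asks=[-]
After op 8 [order #6] market_sell(qty=8): fills=none; bids=[-] asks=[-]
After op 9 [order #7] limit_buy(price=101, qty=2): fills=none; bids=[#7:2@101] asks=[-]
After op 10 [order #8] limit_sell(price=99, qty=9): fills=#7x#8:2@101; bids=[-] asks=[#8:7@99]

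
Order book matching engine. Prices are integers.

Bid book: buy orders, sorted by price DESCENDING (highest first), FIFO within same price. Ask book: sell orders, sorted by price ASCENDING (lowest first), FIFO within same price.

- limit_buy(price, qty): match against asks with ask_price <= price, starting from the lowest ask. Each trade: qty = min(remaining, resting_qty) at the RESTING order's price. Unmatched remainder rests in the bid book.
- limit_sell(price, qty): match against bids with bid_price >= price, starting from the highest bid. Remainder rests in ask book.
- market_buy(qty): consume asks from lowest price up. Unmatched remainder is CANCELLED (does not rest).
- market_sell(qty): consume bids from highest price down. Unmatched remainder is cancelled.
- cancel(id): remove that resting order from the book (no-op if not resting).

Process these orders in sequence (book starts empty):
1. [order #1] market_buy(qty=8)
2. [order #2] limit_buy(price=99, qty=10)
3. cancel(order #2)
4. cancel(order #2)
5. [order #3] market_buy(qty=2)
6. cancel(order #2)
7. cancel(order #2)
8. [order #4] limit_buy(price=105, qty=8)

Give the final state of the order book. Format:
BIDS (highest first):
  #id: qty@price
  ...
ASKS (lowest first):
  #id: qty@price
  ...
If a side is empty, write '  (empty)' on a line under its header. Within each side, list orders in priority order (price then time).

After op 1 [order #1] market_buy(qty=8): fills=none; bids=[-] asks=[-]
After op 2 [order #2] limit_buy(price=99, qty=10): fills=none; bids=[#2:10@99] asks=[-]
After op 3 cancel(order #2): fills=none; bids=[-] asks=[-]
After op 4 cancel(order #2): fills=none; bids=[-] asks=[-]
After op 5 [order #3] market_buy(qty=2): fills=none; bids=[-] asks=[-]
After op 6 cancel(order #2): fills=none; bids=[-] asks=[-]
After op 7 cancel(order #2): fills=none; bids=[-] asks=[-]
After op 8 [order #4] limit_buy(price=105, qty=8): fills=none; bids=[#4:8@105] asks=[-]

Answer: BIDS (highest first):
  #4: 8@105
ASKS (lowest first):
  (empty)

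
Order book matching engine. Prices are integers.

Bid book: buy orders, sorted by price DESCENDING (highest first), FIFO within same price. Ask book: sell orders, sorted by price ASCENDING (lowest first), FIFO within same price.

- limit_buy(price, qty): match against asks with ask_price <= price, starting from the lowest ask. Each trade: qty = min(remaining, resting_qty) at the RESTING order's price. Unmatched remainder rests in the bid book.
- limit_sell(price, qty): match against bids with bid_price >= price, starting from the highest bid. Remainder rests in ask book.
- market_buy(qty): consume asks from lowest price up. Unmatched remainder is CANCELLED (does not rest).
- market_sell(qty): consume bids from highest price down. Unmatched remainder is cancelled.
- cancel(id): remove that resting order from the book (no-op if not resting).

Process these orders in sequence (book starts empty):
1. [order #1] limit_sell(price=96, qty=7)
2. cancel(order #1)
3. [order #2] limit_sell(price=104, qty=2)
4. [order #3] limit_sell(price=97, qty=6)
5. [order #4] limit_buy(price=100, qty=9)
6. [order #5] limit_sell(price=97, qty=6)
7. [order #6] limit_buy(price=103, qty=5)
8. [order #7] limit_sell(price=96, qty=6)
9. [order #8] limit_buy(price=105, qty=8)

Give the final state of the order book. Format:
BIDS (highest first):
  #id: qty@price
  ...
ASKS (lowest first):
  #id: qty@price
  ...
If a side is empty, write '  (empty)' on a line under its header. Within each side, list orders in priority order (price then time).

Answer: BIDS (highest first):
  #8: 2@105
ASKS (lowest first):
  (empty)

Derivation:
After op 1 [order #1] limit_sell(price=96, qty=7): fills=none; bids=[-] asks=[#1:7@96]
After op 2 cancel(order #1): fills=none; bids=[-] asks=[-]
After op 3 [order #2] limit_sell(price=104, qty=2): fills=none; bids=[-] asks=[#2:2@104]
After op 4 [order #3] limit_sell(price=97, qty=6): fills=none; bids=[-] asks=[#3:6@97 #2:2@104]
After op 5 [order #4] limit_buy(price=100, qty=9): fills=#4x#3:6@97; bids=[#4:3@100] asks=[#2:2@104]
After op 6 [order #5] limit_sell(price=97, qty=6): fills=#4x#5:3@100; bids=[-] asks=[#5:3@97 #2:2@104]
After op 7 [order #6] limit_buy(price=103, qty=5): fills=#6x#5:3@97; bids=[#6:2@103] asks=[#2:2@104]
After op 8 [order #7] limit_sell(price=96, qty=6): fills=#6x#7:2@103; bids=[-] asks=[#7:4@96 #2:2@104]
After op 9 [order #8] limit_buy(price=105, qty=8): fills=#8x#7:4@96 #8x#2:2@104; bids=[#8:2@105] asks=[-]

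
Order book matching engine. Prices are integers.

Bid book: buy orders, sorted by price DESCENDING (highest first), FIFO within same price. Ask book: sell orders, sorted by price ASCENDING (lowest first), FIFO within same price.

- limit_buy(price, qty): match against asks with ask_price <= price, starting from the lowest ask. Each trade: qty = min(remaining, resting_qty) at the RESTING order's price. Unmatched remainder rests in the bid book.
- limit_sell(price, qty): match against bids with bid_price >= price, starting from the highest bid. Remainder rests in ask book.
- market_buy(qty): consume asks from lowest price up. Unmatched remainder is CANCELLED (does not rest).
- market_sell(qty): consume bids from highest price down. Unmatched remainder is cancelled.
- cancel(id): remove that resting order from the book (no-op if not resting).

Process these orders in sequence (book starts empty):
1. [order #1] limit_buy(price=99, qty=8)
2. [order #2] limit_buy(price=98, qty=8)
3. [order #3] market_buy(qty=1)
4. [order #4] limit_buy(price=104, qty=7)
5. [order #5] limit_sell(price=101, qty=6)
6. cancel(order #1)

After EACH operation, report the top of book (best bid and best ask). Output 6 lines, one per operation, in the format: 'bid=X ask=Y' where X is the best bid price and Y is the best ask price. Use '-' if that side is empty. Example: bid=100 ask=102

After op 1 [order #1] limit_buy(price=99, qty=8): fills=none; bids=[#1:8@99] asks=[-]
After op 2 [order #2] limit_buy(price=98, qty=8): fills=none; bids=[#1:8@99 #2:8@98] asks=[-]
After op 3 [order #3] market_buy(qty=1): fills=none; bids=[#1:8@99 #2:8@98] asks=[-]
After op 4 [order #4] limit_buy(price=104, qty=7): fills=none; bids=[#4:7@104 #1:8@99 #2:8@98] asks=[-]
After op 5 [order #5] limit_sell(price=101, qty=6): fills=#4x#5:6@104; bids=[#4:1@104 #1:8@99 #2:8@98] asks=[-]
After op 6 cancel(order #1): fills=none; bids=[#4:1@104 #2:8@98] asks=[-]

Answer: bid=99 ask=-
bid=99 ask=-
bid=99 ask=-
bid=104 ask=-
bid=104 ask=-
bid=104 ask=-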